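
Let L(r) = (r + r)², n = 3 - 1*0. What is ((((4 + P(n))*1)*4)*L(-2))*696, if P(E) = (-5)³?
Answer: -5389824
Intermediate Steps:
n = 3 (n = 3 + 0 = 3)
P(E) = -125
L(r) = 4*r² (L(r) = (2*r)² = 4*r²)
((((4 + P(n))*1)*4)*L(-2))*696 = ((((4 - 125)*1)*4)*(4*(-2)²))*696 = ((-121*1*4)*(4*4))*696 = (-121*4*16)*696 = -484*16*696 = -7744*696 = -5389824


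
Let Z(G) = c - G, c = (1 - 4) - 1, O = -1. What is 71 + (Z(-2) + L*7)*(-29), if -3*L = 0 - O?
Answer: 590/3 ≈ 196.67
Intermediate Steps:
c = -4 (c = -3 - 1 = -4)
Z(G) = -4 - G
L = -⅓ (L = -(0 - 1*(-1))/3 = -(0 + 1)/3 = -⅓*1 = -⅓ ≈ -0.33333)
71 + (Z(-2) + L*7)*(-29) = 71 + ((-4 - 1*(-2)) - ⅓*7)*(-29) = 71 + ((-4 + 2) - 7/3)*(-29) = 71 + (-2 - 7/3)*(-29) = 71 - 13/3*(-29) = 71 + 377/3 = 590/3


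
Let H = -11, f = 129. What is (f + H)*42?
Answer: 4956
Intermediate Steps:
(f + H)*42 = (129 - 11)*42 = 118*42 = 4956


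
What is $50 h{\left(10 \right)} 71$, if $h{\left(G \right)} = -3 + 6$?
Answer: $10650$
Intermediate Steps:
$h{\left(G \right)} = 3$
$50 h{\left(10 \right)} 71 = 50 \cdot 3 \cdot 71 = 150 \cdot 71 = 10650$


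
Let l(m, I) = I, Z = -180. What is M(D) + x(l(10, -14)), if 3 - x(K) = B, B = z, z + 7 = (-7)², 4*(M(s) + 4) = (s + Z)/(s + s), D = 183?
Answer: -20983/488 ≈ -42.998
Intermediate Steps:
M(s) = -4 + (-180 + s)/(8*s) (M(s) = -4 + ((s - 180)/(s + s))/4 = -4 + ((-180 + s)/((2*s)))/4 = -4 + ((-180 + s)*(1/(2*s)))/4 = -4 + ((-180 + s)/(2*s))/4 = -4 + (-180 + s)/(8*s))
z = 42 (z = -7 + (-7)² = -7 + 49 = 42)
B = 42
x(K) = -39 (x(K) = 3 - 1*42 = 3 - 42 = -39)
M(D) + x(l(10, -14)) = (⅛)*(-180 - 31*183)/183 - 39 = (⅛)*(1/183)*(-180 - 5673) - 39 = (⅛)*(1/183)*(-5853) - 39 = -1951/488 - 39 = -20983/488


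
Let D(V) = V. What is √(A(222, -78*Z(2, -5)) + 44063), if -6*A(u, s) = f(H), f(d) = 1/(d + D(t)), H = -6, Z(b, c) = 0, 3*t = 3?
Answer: √39656730/30 ≈ 209.91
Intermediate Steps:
t = 1 (t = (⅓)*3 = 1)
f(d) = 1/(1 + d) (f(d) = 1/(d + 1) = 1/(1 + d))
A(u, s) = 1/30 (A(u, s) = -1/(6*(1 - 6)) = -⅙/(-5) = -⅙*(-⅕) = 1/30)
√(A(222, -78*Z(2, -5)) + 44063) = √(1/30 + 44063) = √(1321891/30) = √39656730/30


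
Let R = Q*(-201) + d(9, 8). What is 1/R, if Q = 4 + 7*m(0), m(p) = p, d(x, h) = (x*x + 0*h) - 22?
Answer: -1/745 ≈ -0.0013423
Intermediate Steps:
d(x, h) = -22 + x² (d(x, h) = (x² + 0) - 22 = x² - 22 = -22 + x²)
Q = 4 (Q = 4 + 7*0 = 4 + 0 = 4)
R = -745 (R = 4*(-201) + (-22 + 9²) = -804 + (-22 + 81) = -804 + 59 = -745)
1/R = 1/(-745) = -1/745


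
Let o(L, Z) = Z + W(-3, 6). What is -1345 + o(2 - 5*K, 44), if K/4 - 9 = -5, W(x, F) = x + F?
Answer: -1298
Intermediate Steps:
W(x, F) = F + x
K = 16 (K = 36 + 4*(-5) = 36 - 20 = 16)
o(L, Z) = 3 + Z (o(L, Z) = Z + (6 - 3) = Z + 3 = 3 + Z)
-1345 + o(2 - 5*K, 44) = -1345 + (3 + 44) = -1345 + 47 = -1298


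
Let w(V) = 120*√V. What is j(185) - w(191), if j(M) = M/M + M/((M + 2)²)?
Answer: 35154/34969 - 120*√191 ≈ -1657.4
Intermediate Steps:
j(M) = 1 + M/(2 + M)² (j(M) = 1 + M/((2 + M)²) = 1 + M/(2 + M)²)
j(185) - w(191) = (1 + 185/(2 + 185)²) - 120*√191 = (1 + 185/187²) - 120*√191 = (1 + 185*(1/34969)) - 120*√191 = (1 + 185/34969) - 120*√191 = 35154/34969 - 120*√191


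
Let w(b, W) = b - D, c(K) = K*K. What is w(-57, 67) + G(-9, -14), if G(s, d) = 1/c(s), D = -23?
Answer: -2753/81 ≈ -33.988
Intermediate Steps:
c(K) = K**2
w(b, W) = 23 + b (w(b, W) = b - 1*(-23) = b + 23 = 23 + b)
G(s, d) = s**(-2) (G(s, d) = 1/(s**2) = s**(-2))
w(-57, 67) + G(-9, -14) = (23 - 57) + (-9)**(-2) = -34 + 1/81 = -2753/81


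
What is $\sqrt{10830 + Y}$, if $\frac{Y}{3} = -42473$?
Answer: $i \sqrt{116589} \approx 341.45 i$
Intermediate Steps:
$Y = -127419$ ($Y = 3 \left(-42473\right) = -127419$)
$\sqrt{10830 + Y} = \sqrt{10830 - 127419} = \sqrt{-116589} = i \sqrt{116589}$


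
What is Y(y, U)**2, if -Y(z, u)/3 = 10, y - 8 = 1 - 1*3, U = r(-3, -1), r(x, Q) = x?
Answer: 900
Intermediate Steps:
U = -3
y = 6 (y = 8 + (1 - 1*3) = 8 + (1 - 3) = 8 - 2 = 6)
Y(z, u) = -30 (Y(z, u) = -3*10 = -30)
Y(y, U)**2 = (-30)**2 = 900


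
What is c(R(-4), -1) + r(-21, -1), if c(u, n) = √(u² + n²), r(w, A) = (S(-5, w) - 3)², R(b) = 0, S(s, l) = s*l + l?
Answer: 6562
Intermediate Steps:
S(s, l) = l + l*s (S(s, l) = l*s + l = l + l*s)
r(w, A) = (-3 - 4*w)² (r(w, A) = (w*(1 - 5) - 3)² = (w*(-4) - 3)² = (-4*w - 3)² = (-3 - 4*w)²)
c(u, n) = √(n² + u²)
c(R(-4), -1) + r(-21, -1) = √((-1)² + 0²) + (3 + 4*(-21))² = √(1 + 0) + (3 - 84)² = √1 + (-81)² = 1 + 6561 = 6562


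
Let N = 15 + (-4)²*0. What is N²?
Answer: 225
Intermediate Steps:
N = 15 (N = 15 + 16*0 = 15 + 0 = 15)
N² = 15² = 225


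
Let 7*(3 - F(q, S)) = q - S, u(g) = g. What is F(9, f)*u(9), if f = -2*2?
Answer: 72/7 ≈ 10.286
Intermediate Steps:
f = -4
F(q, S) = 3 - q/7 + S/7 (F(q, S) = 3 - (q - S)/7 = 3 + (-q/7 + S/7) = 3 - q/7 + S/7)
F(9, f)*u(9) = (3 - ⅐*9 + (⅐)*(-4))*9 = (3 - 9/7 - 4/7)*9 = (8/7)*9 = 72/7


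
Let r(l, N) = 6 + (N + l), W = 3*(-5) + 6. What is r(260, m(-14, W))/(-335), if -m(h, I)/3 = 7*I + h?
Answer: -497/335 ≈ -1.4836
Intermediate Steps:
W = -9 (W = -15 + 6 = -9)
m(h, I) = -21*I - 3*h (m(h, I) = -3*(7*I + h) = -3*(h + 7*I) = -21*I - 3*h)
r(l, N) = 6 + N + l
r(260, m(-14, W))/(-335) = (6 + (-21*(-9) - 3*(-14)) + 260)/(-335) = (6 + (189 + 42) + 260)*(-1/335) = (6 + 231 + 260)*(-1/335) = 497*(-1/335) = -497/335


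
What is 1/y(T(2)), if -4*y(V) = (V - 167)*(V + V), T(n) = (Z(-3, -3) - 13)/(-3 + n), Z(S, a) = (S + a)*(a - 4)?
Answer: -1/2842 ≈ -0.00035186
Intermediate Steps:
Z(S, a) = (-4 + a)*(S + a) (Z(S, a) = (S + a)*(-4 + a) = (-4 + a)*(S + a))
T(n) = 29/(-3 + n) (T(n) = (((-3)**2 - 4*(-3) - 4*(-3) - 3*(-3)) - 13)/(-3 + n) = ((9 + 12 + 12 + 9) - 13)/(-3 + n) = (42 - 13)/(-3 + n) = 29/(-3 + n))
y(V) = -V*(-167 + V)/2 (y(V) = -(V - 167)*(V + V)/4 = -(-167 + V)*2*V/4 = -V*(-167 + V)/2)
1/y(T(2)) = 1/((29/(-3 + 2))*(167 - 29/(-3 + 2))/2) = 1/((29/(-1))*(167 - 29/(-1))/2) = 1/((29*(-1))*(167 - 29*(-1))/2) = 1/((1/2)*(-29)*(167 - 1*(-29))) = 1/((1/2)*(-29)*(167 + 29)) = 1/((1/2)*(-29)*196) = 1/(-2842) = -1/2842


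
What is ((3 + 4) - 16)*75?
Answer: -675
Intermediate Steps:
((3 + 4) - 16)*75 = (7 - 16)*75 = -9*75 = -675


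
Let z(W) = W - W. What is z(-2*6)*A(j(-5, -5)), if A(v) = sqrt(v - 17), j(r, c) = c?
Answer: 0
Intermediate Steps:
A(v) = sqrt(-17 + v)
z(W) = 0
z(-2*6)*A(j(-5, -5)) = 0*sqrt(-17 - 5) = 0*sqrt(-22) = 0*(I*sqrt(22)) = 0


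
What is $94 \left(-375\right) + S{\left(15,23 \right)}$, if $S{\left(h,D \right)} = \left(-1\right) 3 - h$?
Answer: $-35268$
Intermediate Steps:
$S{\left(h,D \right)} = -3 - h$
$94 \left(-375\right) + S{\left(15,23 \right)} = 94 \left(-375\right) - 18 = -35250 - 18 = -35268$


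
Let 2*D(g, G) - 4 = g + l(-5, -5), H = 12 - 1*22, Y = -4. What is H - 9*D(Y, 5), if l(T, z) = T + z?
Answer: 35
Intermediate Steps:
H = -10 (H = 12 - 22 = -10)
D(g, G) = -3 + g/2 (D(g, G) = 2 + (g + (-5 - 5))/2 = 2 + (g - 10)/2 = 2 + (-10 + g)/2 = 2 + (-5 + g/2) = -3 + g/2)
H - 9*D(Y, 5) = -10 - 9*(-3 + (½)*(-4)) = -10 - 9*(-3 - 2) = -10 - 9*(-5) = -10 + 45 = 35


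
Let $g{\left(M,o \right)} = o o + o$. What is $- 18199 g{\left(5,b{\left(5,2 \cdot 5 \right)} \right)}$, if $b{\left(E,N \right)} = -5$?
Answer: $-363980$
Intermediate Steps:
$g{\left(M,o \right)} = o + o^{2}$ ($g{\left(M,o \right)} = o^{2} + o = o + o^{2}$)
$- 18199 g{\left(5,b{\left(5,2 \cdot 5 \right)} \right)} = - 18199 \left(- 5 \left(1 - 5\right)\right) = - 18199 \left(\left(-5\right) \left(-4\right)\right) = \left(-18199\right) 20 = -363980$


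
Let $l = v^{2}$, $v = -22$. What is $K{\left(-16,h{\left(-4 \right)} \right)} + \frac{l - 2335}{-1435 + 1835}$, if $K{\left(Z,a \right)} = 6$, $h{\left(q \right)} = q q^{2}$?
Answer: $\frac{549}{400} \approx 1.3725$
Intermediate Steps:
$h{\left(q \right)} = q^{3}$
$l = 484$ ($l = \left(-22\right)^{2} = 484$)
$K{\left(-16,h{\left(-4 \right)} \right)} + \frac{l - 2335}{-1435 + 1835} = 6 + \frac{484 - 2335}{-1435 + 1835} = 6 - \frac{1851}{400} = \frac{549}{400}$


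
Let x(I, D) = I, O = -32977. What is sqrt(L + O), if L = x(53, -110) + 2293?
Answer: I*sqrt(30631) ≈ 175.02*I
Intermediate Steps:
L = 2346 (L = 53 + 2293 = 2346)
sqrt(L + O) = sqrt(2346 - 32977) = sqrt(-30631) = I*sqrt(30631)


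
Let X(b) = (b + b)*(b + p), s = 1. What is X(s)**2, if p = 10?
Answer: 484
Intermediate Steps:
X(b) = 2*b*(10 + b) (X(b) = (b + b)*(b + 10) = (2*b)*(10 + b) = 2*b*(10 + b))
X(s)**2 = (2*1*(10 + 1))**2 = (2*1*11)**2 = 22**2 = 484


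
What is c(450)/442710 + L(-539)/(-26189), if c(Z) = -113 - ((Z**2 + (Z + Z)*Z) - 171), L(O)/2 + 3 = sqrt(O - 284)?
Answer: -7952821139/5797066095 - 2*I*sqrt(823)/26189 ≈ -1.3719 - 0.0021908*I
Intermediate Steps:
L(O) = -6 + 2*sqrt(-284 + O) (L(O) = -6 + 2*sqrt(O - 284) = -6 + 2*sqrt(-284 + O))
c(Z) = 58 - 3*Z**2 (c(Z) = -113 - ((Z**2 + (2*Z)*Z) - 171) = -113 - ((Z**2 + 2*Z**2) - 171) = -113 - (3*Z**2 - 171) = -113 - (-171 + 3*Z**2) = -113 + (171 - 3*Z**2) = 58 - 3*Z**2)
c(450)/442710 + L(-539)/(-26189) = (58 - 3*450**2)/442710 + (-6 + 2*sqrt(-284 - 539))/(-26189) = (58 - 3*202500)*(1/442710) + (-6 + 2*sqrt(-823))*(-1/26189) = (58 - 607500)*(1/442710) + (-6 + 2*(I*sqrt(823)))*(-1/26189) = -607442*1/442710 + (-6 + 2*I*sqrt(823))*(-1/26189) = -303721/221355 + (6/26189 - 2*I*sqrt(823)/26189) = -7952821139/5797066095 - 2*I*sqrt(823)/26189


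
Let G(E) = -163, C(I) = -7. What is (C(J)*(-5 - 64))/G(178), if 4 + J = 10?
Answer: -483/163 ≈ -2.9632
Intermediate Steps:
J = 6 (J = -4 + 10 = 6)
(C(J)*(-5 - 64))/G(178) = -7*(-5 - 64)/(-163) = -7*(-69)*(-1/163) = 483*(-1/163) = -483/163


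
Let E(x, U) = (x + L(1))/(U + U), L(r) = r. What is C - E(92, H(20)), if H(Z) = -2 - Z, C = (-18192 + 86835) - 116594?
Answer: -2109751/44 ≈ -47949.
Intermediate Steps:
C = -47951 (C = 68643 - 116594 = -47951)
E(x, U) = (1 + x)/(2*U) (E(x, U) = (x + 1)/(U + U) = (1 + x)/((2*U)) = (1 + x)*(1/(2*U)) = (1 + x)/(2*U))
C - E(92, H(20)) = -47951 - (1 + 92)/(2*(-2 - 1*20)) = -47951 - 93/(2*(-2 - 20)) = -47951 - 93/(2*(-22)) = -47951 - (-1)*93/(2*22) = -47951 - 1*(-93/44) = -47951 + 93/44 = -2109751/44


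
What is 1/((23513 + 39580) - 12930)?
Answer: 1/50163 ≈ 1.9935e-5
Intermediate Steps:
1/((23513 + 39580) - 12930) = 1/(63093 - 12930) = 1/50163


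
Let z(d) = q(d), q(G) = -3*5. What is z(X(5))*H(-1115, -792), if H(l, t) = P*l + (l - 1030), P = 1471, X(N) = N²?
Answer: 24634650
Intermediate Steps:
q(G) = -15
z(d) = -15
H(l, t) = -1030 + 1472*l (H(l, t) = 1471*l + (l - 1030) = 1471*l + (-1030 + l) = -1030 + 1472*l)
z(X(5))*H(-1115, -792) = -15*(-1030 + 1472*(-1115)) = -15*(-1030 - 1641280) = -15*(-1642310) = 24634650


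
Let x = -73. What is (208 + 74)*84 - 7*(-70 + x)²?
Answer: -119455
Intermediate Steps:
(208 + 74)*84 - 7*(-70 + x)² = (208 + 74)*84 - 7*(-70 - 73)² = 282*84 - 7*(-143)² = 23688 - 7*20449 = 23688 - 143143 = -119455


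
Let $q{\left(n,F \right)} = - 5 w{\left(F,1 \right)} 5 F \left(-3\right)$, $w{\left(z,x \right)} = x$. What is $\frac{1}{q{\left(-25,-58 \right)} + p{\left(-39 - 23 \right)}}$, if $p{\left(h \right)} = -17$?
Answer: $- \frac{1}{4367} \approx -0.00022899$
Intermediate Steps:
$q{\left(n,F \right)} = 75 F$ ($q{\left(n,F \right)} = \left(-5\right) 1 \cdot 5 F \left(-3\right) = \left(-5\right) 5 F \left(-3\right) = - 25 F \left(-3\right) = 75 F$)
$\frac{1}{q{\left(-25,-58 \right)} + p{\left(-39 - 23 \right)}} = \frac{1}{75 \left(-58\right) - 17} = \frac{1}{-4350 - 17} = \frac{1}{-4367} = - \frac{1}{4367}$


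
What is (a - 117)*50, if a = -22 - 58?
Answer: -9850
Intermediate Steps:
a = -80
(a - 117)*50 = (-80 - 117)*50 = -197*50 = -9850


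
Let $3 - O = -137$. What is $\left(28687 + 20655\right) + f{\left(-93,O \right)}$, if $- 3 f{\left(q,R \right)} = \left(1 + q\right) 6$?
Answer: $49526$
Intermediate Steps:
$O = 140$ ($O = 3 - -137 = 3 + 137 = 140$)
$f{\left(q,R \right)} = -2 - 2 q$ ($f{\left(q,R \right)} = - \frac{\left(1 + q\right) 6}{3} = - \frac{6 + 6 q}{3} = -2 - 2 q$)
$\left(28687 + 20655\right) + f{\left(-93,O \right)} = \left(28687 + 20655\right) - -184 = 49342 + \left(-2 + 186\right) = 49342 + 184 = 49526$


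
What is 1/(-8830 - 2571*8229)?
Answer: -1/93818829 ≈ -1.0659e-8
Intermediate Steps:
1/(-8830 - 2571*8229) = (1/8229)/(-11401) = -1/11401*1/8229 = -1/93818829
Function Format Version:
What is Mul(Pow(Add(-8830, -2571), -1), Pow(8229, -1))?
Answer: Rational(-1, 93818829) ≈ -1.0659e-8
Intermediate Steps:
Mul(Pow(Add(-8830, -2571), -1), Pow(8229, -1)) = Mul(Pow(-11401, -1), Rational(1, 8229)) = Mul(Rational(-1, 11401), Rational(1, 8229)) = Rational(-1, 93818829)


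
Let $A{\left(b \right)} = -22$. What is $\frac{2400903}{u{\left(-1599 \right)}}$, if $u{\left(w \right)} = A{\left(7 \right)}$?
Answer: $- \frac{2400903}{22} \approx -1.0913 \cdot 10^{5}$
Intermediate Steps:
$u{\left(w \right)} = -22$
$\frac{2400903}{u{\left(-1599 \right)}} = \frac{2400903}{-22} = 2400903 \left(- \frac{1}{22}\right) = - \frac{2400903}{22}$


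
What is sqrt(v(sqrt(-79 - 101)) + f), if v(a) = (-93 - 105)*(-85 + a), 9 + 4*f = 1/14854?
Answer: sqrt(14851587636130 - 1048487533632*I*sqrt(5))/29708 ≈ 130.12 - 10.207*I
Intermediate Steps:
f = -133685/59416 (f = -9/4 + (1/4)/14854 = -9/4 + (1/4)*(1/14854) = -9/4 + 1/59416 = -133685/59416 ≈ -2.2500)
v(a) = 16830 - 198*a (v(a) = -198*(-85 + a) = 16830 - 198*a)
sqrt(v(sqrt(-79 - 101)) + f) = sqrt((16830 - 198*sqrt(-79 - 101)) - 133685/59416) = sqrt((16830 - 1188*I*sqrt(5)) - 133685/59416) = sqrt(999837595/59416 - 1188*I*sqrt(5))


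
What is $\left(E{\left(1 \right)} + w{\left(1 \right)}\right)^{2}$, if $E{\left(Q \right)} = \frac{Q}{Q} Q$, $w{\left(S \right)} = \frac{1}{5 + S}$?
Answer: $\frac{49}{36} \approx 1.3611$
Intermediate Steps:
$E{\left(Q \right)} = Q$ ($E{\left(Q \right)} = 1 Q = Q$)
$\left(E{\left(1 \right)} + w{\left(1 \right)}\right)^{2} = \left(1 + \frac{1}{5 + 1}\right)^{2} = \left(1 + \frac{1}{6}\right)^{2} = \left(\frac{7}{6}\right)^{2} = \frac{49}{36}$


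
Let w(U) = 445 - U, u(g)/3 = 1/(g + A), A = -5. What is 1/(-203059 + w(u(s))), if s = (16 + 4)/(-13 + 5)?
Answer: -5/1013068 ≈ -4.9355e-6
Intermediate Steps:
s = -5/2 (s = 20/(-8) = 20*(-1/8) = -5/2 ≈ -2.5000)
u(g) = 3/(-5 + g) (u(g) = 3/(g - 5) = 3/(-5 + g))
1/(-203059 + w(u(s))) = 1/(-203059 + (445 - 3/(-5 - 5/2))) = 1/(-203059 + (445 - 3/(-15/2))) = 1/(-203059 + (445 - 3*(-2)/15)) = 1/(-203059 + (445 - 1*(-2/5))) = 1/(-203059 + (445 + 2/5)) = 1/(-203059 + 2227/5) = 1/(-1013068/5) = -5/1013068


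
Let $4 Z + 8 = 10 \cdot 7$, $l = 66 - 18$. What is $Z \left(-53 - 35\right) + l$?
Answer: $-1316$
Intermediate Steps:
$l = 48$ ($l = 66 - 18 = 48$)
$Z = \frac{31}{2}$ ($Z = -2 + \frac{10 \cdot 7}{4} = -2 + \frac{1}{4} \cdot 70 = -2 + \frac{35}{2} = \frac{31}{2} \approx 15.5$)
$Z \left(-53 - 35\right) + l = \frac{31 \left(-53 - 35\right)}{2} + 48 = \frac{31}{2} \left(-88\right) + 48 = -1364 + 48 = -1316$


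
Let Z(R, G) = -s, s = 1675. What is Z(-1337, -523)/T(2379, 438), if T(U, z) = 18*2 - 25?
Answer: -1675/11 ≈ -152.27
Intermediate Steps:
T(U, z) = 11 (T(U, z) = 36 - 25 = 11)
Z(R, G) = -1675 (Z(R, G) = -1*1675 = -1675)
Z(-1337, -523)/T(2379, 438) = -1675/11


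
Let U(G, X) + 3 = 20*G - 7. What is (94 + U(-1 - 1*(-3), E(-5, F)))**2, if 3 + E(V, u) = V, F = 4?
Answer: 15376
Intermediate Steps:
E(V, u) = -3 + V
U(G, X) = -10 + 20*G (U(G, X) = -3 + (20*G - 7) = -3 + (-7 + 20*G) = -10 + 20*G)
(94 + U(-1 - 1*(-3), E(-5, F)))**2 = (94 + (-10 + 20*(-1 - 1*(-3))))**2 = (94 + (-10 + 20*(-1 + 3)))**2 = (94 + (-10 + 20*2))**2 = (94 + (-10 + 40))**2 = (94 + 30)**2 = 124**2 = 15376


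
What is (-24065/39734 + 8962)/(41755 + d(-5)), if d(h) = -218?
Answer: 356072043/1650431158 ≈ 0.21574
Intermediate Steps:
(-24065/39734 + 8962)/(41755 + d(-5)) = (-24065/39734 + 8962)/(41755 - 218) = (-24065*1/39734 + 8962)/41537 = (-24065/39734 + 8962)*(1/41537) = (356072043/39734)*(1/41537) = 356072043/1650431158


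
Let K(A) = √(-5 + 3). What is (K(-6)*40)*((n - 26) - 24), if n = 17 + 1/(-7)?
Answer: -9280*I*√2/7 ≈ -1874.8*I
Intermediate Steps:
K(A) = I*√2 (K(A) = √(-2) = I*√2)
n = 118/7 (n = 17 + 1*(-⅐) = 17 - ⅐ = 118/7 ≈ 16.857)
(K(-6)*40)*((n - 26) - 24) = ((I*√2)*40)*((118/7 - 26) - 24) = (40*I*√2)*(-64/7 - 24) = (40*I*√2)*(-232/7) = -9280*I*√2/7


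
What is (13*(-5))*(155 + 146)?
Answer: -19565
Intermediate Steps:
(13*(-5))*(155 + 146) = -65*301 = -19565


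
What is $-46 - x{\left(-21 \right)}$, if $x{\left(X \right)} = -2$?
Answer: $-44$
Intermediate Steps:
$-46 - x{\left(-21 \right)} = -46 - -2 = -46 + 2 = -44$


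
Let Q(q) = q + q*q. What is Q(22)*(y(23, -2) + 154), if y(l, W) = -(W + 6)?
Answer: 75900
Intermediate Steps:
y(l, W) = -6 - W (y(l, W) = -(6 + W) = -6 - W)
Q(q) = q + q**2
Q(22)*(y(23, -2) + 154) = (22*(1 + 22))*((-6 - 1*(-2)) + 154) = (22*23)*((-6 + 2) + 154) = 506*(-4 + 154) = 506*150 = 75900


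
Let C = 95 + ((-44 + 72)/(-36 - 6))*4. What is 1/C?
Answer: 3/277 ≈ 0.010830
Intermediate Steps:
C = 277/3 (C = 95 + (28/(-42))*4 = 95 + (28*(-1/42))*4 = 95 - ⅔*4 = 95 - 8/3 = 277/3 ≈ 92.333)
1/C = 1/(277/3) = 3/277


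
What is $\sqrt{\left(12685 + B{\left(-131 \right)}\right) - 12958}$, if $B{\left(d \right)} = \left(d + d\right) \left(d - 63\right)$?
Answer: $\sqrt{50555} \approx 224.84$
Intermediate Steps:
$B{\left(d \right)} = 2 d \left(-63 + d\right)$
$\sqrt{\left(12685 + B{\left(-131 \right)}\right) - 12958} = \sqrt{\left(12685 + 2 \left(-131\right) \left(-63 - 131\right)\right) - 12958} = \sqrt{\left(12685 + 2 \left(-131\right) \left(-194\right)\right) - 12958} = \sqrt{\left(12685 + 50828\right) - 12958} = \sqrt{63513 - 12958} = \sqrt{50555}$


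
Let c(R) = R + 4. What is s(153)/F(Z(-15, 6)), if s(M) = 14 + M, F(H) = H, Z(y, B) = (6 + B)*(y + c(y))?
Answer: -167/312 ≈ -0.53526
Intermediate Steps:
c(R) = 4 + R
Z(y, B) = (4 + 2*y)*(6 + B) (Z(y, B) = (6 + B)*(y + (4 + y)) = (6 + B)*(4 + 2*y) = (4 + 2*y)*(6 + B))
s(153)/F(Z(-15, 6)) = (14 + 153)/(24 + 12*(-15) + 6*(-15) + 6*(4 - 15)) = 167/(24 - 180 - 90 + 6*(-11)) = 167/(24 - 180 - 90 - 66) = 167/(-312) = 167*(-1/312) = -167/312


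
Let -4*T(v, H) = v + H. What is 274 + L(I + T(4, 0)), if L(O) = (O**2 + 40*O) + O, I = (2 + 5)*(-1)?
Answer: 10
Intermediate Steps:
T(v, H) = -H/4 - v/4 (T(v, H) = -(v + H)/4 = -(H + v)/4 = -H/4 - v/4)
I = -7 (I = 7*(-1) = -7)
L(O) = O**2 + 41*O
274 + L(I + T(4, 0)) = 274 + (-7 + (-1/4*0 - 1/4*4))*(41 + (-7 + (-1/4*0 - 1/4*4))) = 274 + (-7 + (0 - 1))*(41 + (-7 + (0 - 1))) = 274 + (-7 - 1)*(41 + (-7 - 1)) = 274 - 8*(41 - 8) = 274 - 8*33 = 274 - 264 = 10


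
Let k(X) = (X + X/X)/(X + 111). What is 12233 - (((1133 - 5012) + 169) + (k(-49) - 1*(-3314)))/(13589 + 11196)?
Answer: 1879810871/153667 ≈ 12233.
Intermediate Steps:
k(X) = (1 + X)/(111 + X) (k(X) = (X + 1)/(111 + X) = (1 + X)/(111 + X))
12233 - (((1133 - 5012) + 169) + (k(-49) - 1*(-3314)))/(13589 + 11196) = 12233 - (((1133 - 5012) + 169) + ((1 - 49)/(111 - 49) - 1*(-3314)))/(13589 + 11196) = 12233 - ((-3879 + 169) + (-48/62 + 3314))/24785 = 12233 - (-3710 + ((1/62)*(-48) + 3314))/24785 = 12233 - (-3710 + (-24/31 + 3314))/24785 = 12233 - (-3710 + 102710/31)/24785 = 12233 - (-12300)/(31*24785) = 12233 - 1*(-2460/153667) = 12233 + 2460/153667 = 1879810871/153667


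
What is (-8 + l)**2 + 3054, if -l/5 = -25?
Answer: 16743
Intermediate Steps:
l = 125 (l = -5*(-25) = 125)
(-8 + l)**2 + 3054 = (-8 + 125)**2 + 3054 = 117**2 + 3054 = 13689 + 3054 = 16743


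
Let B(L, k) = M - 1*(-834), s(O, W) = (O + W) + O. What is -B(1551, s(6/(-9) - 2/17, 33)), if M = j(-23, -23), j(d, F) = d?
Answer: -811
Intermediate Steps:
s(O, W) = W + 2*O
M = -23
B(L, k) = 811 (B(L, k) = -23 - 1*(-834) = -23 + 834 = 811)
-B(1551, s(6/(-9) - 2/17, 33)) = -1*811 = -811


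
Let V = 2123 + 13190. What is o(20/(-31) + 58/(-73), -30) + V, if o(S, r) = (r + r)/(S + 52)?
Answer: 875973527/57209 ≈ 15312.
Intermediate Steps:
o(S, r) = 2*r/(52 + S) (o(S, r) = (2*r)/(52 + S) = 2*r/(52 + S))
V = 15313
o(20/(-31) + 58/(-73), -30) + V = 2*(-30)/(52 + (20/(-31) + 58/(-73))) + 15313 = 2*(-30)/(52 + (20*(-1/31) + 58*(-1/73))) + 15313 = 2*(-30)/(52 + (-20/31 - 58/73)) + 15313 = 2*(-30)/(52 - 3258/2263) + 15313 = 2*(-30)/(114418/2263) + 15313 = 2*(-30)*(2263/114418) + 15313 = -67890/57209 + 15313 = 875973527/57209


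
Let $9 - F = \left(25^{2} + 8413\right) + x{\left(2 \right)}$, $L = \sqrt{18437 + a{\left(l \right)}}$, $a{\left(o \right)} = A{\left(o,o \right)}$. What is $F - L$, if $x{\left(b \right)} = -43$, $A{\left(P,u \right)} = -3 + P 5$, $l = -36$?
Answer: $-8986 - \sqrt{18254} \approx -9121.1$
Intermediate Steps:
$A{\left(P,u \right)} = -3 + 5 P$
$a{\left(o \right)} = -3 + 5 o$
$L = \sqrt{18254}$ ($L = \sqrt{18437 + \left(-3 + 5 \left(-36\right)\right)} = \sqrt{18437 - 183} = \sqrt{18254} \approx 135.11$)
$F = -8986$ ($F = 9 - \left(\left(25^{2} + 8413\right) - 43\right) = 9 - \left(\left(625 + 8413\right) - 43\right) = 9 - \left(9038 - 43\right) = 9 - 8995 = -8986$)
$F - L = -8986 - \sqrt{18254}$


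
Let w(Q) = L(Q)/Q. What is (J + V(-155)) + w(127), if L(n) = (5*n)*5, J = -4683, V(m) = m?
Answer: -4813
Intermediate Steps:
L(n) = 25*n
w(Q) = 25 (w(Q) = (25*Q)/Q = 25)
(J + V(-155)) + w(127) = (-4683 - 155) + 25 = -4838 + 25 = -4813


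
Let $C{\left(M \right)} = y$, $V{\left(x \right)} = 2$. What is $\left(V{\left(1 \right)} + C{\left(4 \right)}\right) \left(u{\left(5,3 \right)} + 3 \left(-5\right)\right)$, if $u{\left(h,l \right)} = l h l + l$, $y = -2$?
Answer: $0$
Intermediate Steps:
$C{\left(M \right)} = -2$
$u{\left(h,l \right)} = l + h l^{2}$ ($u{\left(h,l \right)} = h l l + l = h l^{2} + l = l + h l^{2}$)
$\left(V{\left(1 \right)} + C{\left(4 \right)}\right) \left(u{\left(5,3 \right)} + 3 \left(-5\right)\right) = \left(2 - 2\right) \left(3 \left(1 + 5 \cdot 3\right) + 3 \left(-5\right)\right) = 0 \left(3 \left(1 + 15\right) - 15\right) = 0 \left(3 \cdot 16 - 15\right) = 0 \left(48 - 15\right) = 0 \cdot 33 = 0$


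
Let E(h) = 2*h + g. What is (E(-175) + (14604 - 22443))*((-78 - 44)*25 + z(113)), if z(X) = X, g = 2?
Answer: 24045219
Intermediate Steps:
E(h) = 2 + 2*h (E(h) = 2*h + 2 = 2 + 2*h)
(E(-175) + (14604 - 22443))*((-78 - 44)*25 + z(113)) = ((2 + 2*(-175)) + (14604 - 22443))*((-78 - 44)*25 + 113) = ((2 - 350) - 7839)*(-122*25 + 113) = (-348 - 7839)*(-3050 + 113) = -8187*(-2937) = 24045219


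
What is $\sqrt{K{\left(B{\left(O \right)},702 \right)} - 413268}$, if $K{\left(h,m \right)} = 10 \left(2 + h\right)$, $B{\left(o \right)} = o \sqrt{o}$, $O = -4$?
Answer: $4 \sqrt{-25828 - 5 i} \approx 0.062224 - 642.84 i$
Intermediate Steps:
$B{\left(o \right)} = o^{\frac{3}{2}}$
$K{\left(h,m \right)} = 20 + 10 h$
$\sqrt{K{\left(B{\left(O \right)},702 \right)} - 413268} = \sqrt{\left(20 + 10 \left(-4\right)^{\frac{3}{2}}\right) - 413268} = \sqrt{\left(20 + 10 \left(- 8 i\right)\right) - 413268} = \sqrt{\left(20 - 80 i\right) - 413268} = \sqrt{-413248 - 80 i}$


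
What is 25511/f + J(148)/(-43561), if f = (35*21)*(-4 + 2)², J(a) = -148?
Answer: 22688159/2613660 ≈ 8.6806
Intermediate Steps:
f = 2940 (f = 735*(-2)² = 735*4 = 2940)
25511/f + J(148)/(-43561) = 25511/2940 - 148/(-43561) = 25511*(1/2940) - 148*(-1/43561) = 25511/2940 + 148/43561 = 22688159/2613660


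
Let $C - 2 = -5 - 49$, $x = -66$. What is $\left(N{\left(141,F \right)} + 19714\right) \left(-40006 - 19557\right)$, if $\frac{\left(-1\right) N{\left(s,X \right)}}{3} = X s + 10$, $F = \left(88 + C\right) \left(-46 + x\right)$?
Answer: $-102759278860$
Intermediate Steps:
$C = -52$ ($C = 2 - 54 = -52$)
$F = -4032$ ($F = \left(88 - 52\right) \left(-46 - 66\right) = 36 \left(-112\right) = -4032$)
$N{\left(s,X \right)} = -30 - 3 X s$ ($N{\left(s,X \right)} = - 3 \left(X s + 10\right) = - 3 \left(10 + X s\right) = -30 - 3 X s$)
$\left(N{\left(141,F \right)} + 19714\right) \left(-40006 - 19557\right) = \left(\left(-30 - \left(-12096\right) 141\right) + 19714\right) \left(-40006 - 19557\right) = \left(\left(-30 + 1705536\right) + 19714\right) \left(-59563\right) = \left(1705506 + 19714\right) \left(-59563\right) = 1725220 \left(-59563\right) = -102759278860$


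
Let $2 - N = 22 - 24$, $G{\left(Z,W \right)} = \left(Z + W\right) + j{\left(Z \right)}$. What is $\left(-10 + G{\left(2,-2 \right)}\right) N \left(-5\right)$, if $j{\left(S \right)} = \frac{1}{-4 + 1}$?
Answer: $\frac{620}{3} \approx 206.67$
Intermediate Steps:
$j{\left(S \right)} = - \frac{1}{3}$ ($j{\left(S \right)} = \frac{1}{-3} = - \frac{1}{3}$)
$G{\left(Z,W \right)} = - \frac{1}{3} + W + Z$ ($G{\left(Z,W \right)} = \left(Z + W\right) - \frac{1}{3} = \left(W + Z\right) - \frac{1}{3} = - \frac{1}{3} + W + Z$)
$N = 4$ ($N = 2 - \left(22 - 24\right) = 2 - -2 = 2 + 2 = 4$)
$\left(-10 + G{\left(2,-2 \right)}\right) N \left(-5\right) = \left(-10 - \frac{1}{3}\right) 4 \left(-5\right) = \left(- \frac{31}{3}\right) 4 \left(-5\right) = \left(- \frac{124}{3}\right) \left(-5\right) = \frac{620}{3}$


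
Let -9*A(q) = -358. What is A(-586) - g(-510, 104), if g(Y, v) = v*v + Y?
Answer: -92396/9 ≈ -10266.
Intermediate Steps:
g(Y, v) = Y + v² (g(Y, v) = v² + Y = Y + v²)
A(q) = 358/9 (A(q) = -⅑*(-358) = 358/9)
A(-586) - g(-510, 104) = 358/9 - (-510 + 104²) = 358/9 - (-510 + 10816) = 358/9 - 1*10306 = 358/9 - 10306 = -92396/9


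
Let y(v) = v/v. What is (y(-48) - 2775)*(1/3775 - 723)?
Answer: 7571144776/3775 ≈ 2.0056e+6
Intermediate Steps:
y(v) = 1
(y(-48) - 2775)*(1/3775 - 723) = (1 - 2775)*(1/3775 - 723) = -2774*(1/3775 - 723) = -2774*(-2729324/3775) = 7571144776/3775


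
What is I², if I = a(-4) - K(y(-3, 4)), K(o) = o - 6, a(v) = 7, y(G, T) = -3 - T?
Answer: 400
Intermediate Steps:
K(o) = -6 + o
I = 20 (I = 7 - (-6 + (-3 - 1*4)) = 7 - (-6 + (-3 - 4)) = 7 - (-6 - 7) = 7 - 1*(-13) = 7 + 13 = 20)
I² = 20² = 400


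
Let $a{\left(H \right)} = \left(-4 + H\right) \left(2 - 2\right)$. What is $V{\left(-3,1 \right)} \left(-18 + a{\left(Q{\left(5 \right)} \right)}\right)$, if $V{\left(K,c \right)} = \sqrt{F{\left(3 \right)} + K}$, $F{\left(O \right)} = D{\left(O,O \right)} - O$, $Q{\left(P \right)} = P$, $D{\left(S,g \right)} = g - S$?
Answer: $- 18 i \sqrt{6} \approx - 44.091 i$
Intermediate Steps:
$F{\left(O \right)} = - O$ ($F{\left(O \right)} = \left(O - O\right) - O = 0 - O = - O$)
$V{\left(K,c \right)} = \sqrt{-3 + K}$ ($V{\left(K,c \right)} = \sqrt{\left(-1\right) 3 + K} = \sqrt{-3 + K}$)
$a{\left(H \right)} = 0$ ($a{\left(H \right)} = \left(-4 + H\right) 0 = 0$)
$V{\left(-3,1 \right)} \left(-18 + a{\left(Q{\left(5 \right)} \right)}\right) = \sqrt{-3 - 3} \left(-18 + 0\right) = \sqrt{-6} \left(-18\right) = i \sqrt{6} \left(-18\right) = - 18 i \sqrt{6}$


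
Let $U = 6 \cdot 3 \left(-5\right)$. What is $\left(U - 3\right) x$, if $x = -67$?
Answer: $6231$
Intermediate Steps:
$U = -90$ ($U = 18 \left(-5\right) = -90$)
$\left(U - 3\right) x = \left(-90 - 3\right) \left(-67\right) = \left(-93\right) \left(-67\right) = 6231$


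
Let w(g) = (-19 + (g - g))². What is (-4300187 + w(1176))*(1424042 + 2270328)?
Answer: -15885148179620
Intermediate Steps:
w(g) = 361 (w(g) = (-19 + 0)² = (-19)² = 361)
(-4300187 + w(1176))*(1424042 + 2270328) = (-4300187 + 361)*(1424042 + 2270328) = -4299826*3694370 = -15885148179620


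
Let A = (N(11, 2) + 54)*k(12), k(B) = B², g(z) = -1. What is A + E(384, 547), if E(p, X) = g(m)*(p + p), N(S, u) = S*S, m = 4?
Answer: 24432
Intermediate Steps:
N(S, u) = S²
E(p, X) = -2*p (E(p, X) = -(p + p) = -2*p)
A = 25200 (A = (11² + 54)*12² = (121 + 54)*144 = 175*144 = 25200)
A + E(384, 547) = 25200 - 2*384 = 25200 - 768 = 24432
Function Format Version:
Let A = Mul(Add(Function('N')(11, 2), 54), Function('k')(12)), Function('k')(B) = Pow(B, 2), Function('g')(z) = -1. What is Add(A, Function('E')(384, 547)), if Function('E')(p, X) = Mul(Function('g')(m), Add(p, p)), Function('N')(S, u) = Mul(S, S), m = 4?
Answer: 24432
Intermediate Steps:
Function('N')(S, u) = Pow(S, 2)
Function('E')(p, X) = Mul(-2, p) (Function('E')(p, X) = Mul(-1, Add(p, p)) = Mul(-1, Mul(2, p)) = Mul(-2, p))
A = 25200 (A = Mul(Add(Pow(11, 2), 54), Pow(12, 2)) = Mul(Add(121, 54), 144) = Mul(175, 144) = 25200)
Add(A, Function('E')(384, 547)) = Add(25200, Mul(-2, 384)) = Add(25200, -768) = 24432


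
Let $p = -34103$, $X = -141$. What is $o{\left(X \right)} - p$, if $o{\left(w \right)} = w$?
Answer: $33962$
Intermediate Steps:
$o{\left(X \right)} - p = -141 - -34103 = -141 + 34103 = 33962$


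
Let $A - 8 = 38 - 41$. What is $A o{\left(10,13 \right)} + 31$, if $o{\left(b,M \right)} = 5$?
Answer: $56$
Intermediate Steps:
$A = 5$ ($A = 8 + \left(38 - 41\right) = 8 - 3 = 5$)
$A o{\left(10,13 \right)} + 31 = 5 \cdot 5 + 31 = 25 + 31 = 56$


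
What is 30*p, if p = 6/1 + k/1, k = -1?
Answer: 150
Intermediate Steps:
p = 5 (p = 6/1 - 1/1 = 6*1 - 1*1 = 6 - 1 = 5)
30*p = 30*5 = 150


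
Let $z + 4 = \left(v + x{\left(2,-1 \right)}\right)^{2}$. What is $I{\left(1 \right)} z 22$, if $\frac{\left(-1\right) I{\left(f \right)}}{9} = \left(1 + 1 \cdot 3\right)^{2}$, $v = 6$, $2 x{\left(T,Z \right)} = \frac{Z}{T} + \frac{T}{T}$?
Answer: $-111078$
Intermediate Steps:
$x{\left(T,Z \right)} = \frac{1}{2} + \frac{Z}{2 T}$ ($x{\left(T,Z \right)} = \frac{\frac{Z}{T} + \frac{T}{T}}{2} = \frac{\frac{Z}{T} + 1}{2} = \frac{1 + \frac{Z}{T}}{2} = \frac{1}{2} + \frac{Z}{2 T}$)
$z = \frac{561}{16}$ ($z = -4 + \left(6 + \frac{2 - 1}{2 \cdot 2}\right)^{2} = -4 + \left(6 + \frac{1}{2} \cdot \frac{1}{2} \cdot 1\right)^{2} = -4 + \left(6 + \frac{1}{4}\right)^{2} = -4 + \left(\frac{25}{4}\right)^{2} = -4 + \frac{625}{16} = \frac{561}{16} \approx 35.063$)
$I{\left(f \right)} = -144$ ($I{\left(f \right)} = - 9 \left(1 + 1 \cdot 3\right)^{2} = - 9 \left(1 + 3\right)^{2} = - 9 \cdot 4^{2} = \left(-9\right) 16 = -144$)
$I{\left(1 \right)} z 22 = \left(-144\right) \frac{561}{16} \cdot 22 = \left(-5049\right) 22 = -111078$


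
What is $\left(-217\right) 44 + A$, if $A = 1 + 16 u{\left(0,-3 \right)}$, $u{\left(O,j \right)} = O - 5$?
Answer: $-9627$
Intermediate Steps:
$u{\left(O,j \right)} = -5 + O$
$A = -79$ ($A = 1 + 16 \left(-5 + 0\right) = 1 + 16 \left(-5\right) = 1 - 80 = -79$)
$\left(-217\right) 44 + A = \left(-217\right) 44 - 79 = -9548 - 79 = -9627$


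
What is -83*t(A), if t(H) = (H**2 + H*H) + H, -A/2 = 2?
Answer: -2324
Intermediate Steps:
A = -4 (A = -2*2 = -4)
t(H) = H + 2*H**2 (t(H) = (H**2 + H**2) + H = 2*H**2 + H = H + 2*H**2)
-83*t(A) = -(-332)*(1 + 2*(-4)) = -(-332)*(1 - 8) = -(-332)*(-7) = -83*28 = -2324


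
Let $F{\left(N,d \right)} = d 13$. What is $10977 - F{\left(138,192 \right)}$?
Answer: $8481$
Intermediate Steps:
$F{\left(N,d \right)} = 13 d$
$10977 - F{\left(138,192 \right)} = 10977 - 13 \cdot 192 = 10977 - 2496 = 8481$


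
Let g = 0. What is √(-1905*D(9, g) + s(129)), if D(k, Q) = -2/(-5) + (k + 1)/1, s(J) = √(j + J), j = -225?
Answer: 2*√(-4953 + I*√6) ≈ 0.034805 + 140.76*I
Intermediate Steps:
s(J) = √(-225 + J)
D(k, Q) = 7/5 + k (D(k, Q) = -2*(-⅕) + (1 + k)*1 = ⅖ + (1 + k) = 7/5 + k)
√(-1905*D(9, g) + s(129)) = √(-1905*(7/5 + 9) + √(-225 + 129)) = √(-1905*52/5 + √(-96)) = √(-19812 + 4*I*√6)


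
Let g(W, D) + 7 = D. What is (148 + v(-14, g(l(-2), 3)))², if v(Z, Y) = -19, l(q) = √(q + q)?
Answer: 16641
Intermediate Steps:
l(q) = √2*√q (l(q) = √(2*q) = √2*√q)
g(W, D) = -7 + D
(148 + v(-14, g(l(-2), 3)))² = (148 - 19)² = 129² = 16641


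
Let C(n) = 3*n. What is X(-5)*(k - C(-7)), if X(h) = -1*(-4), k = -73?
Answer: -208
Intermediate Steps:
X(h) = 4
X(-5)*(k - C(-7)) = 4*(-73 - 3*(-7)) = 4*(-73 - 1*(-21)) = 4*(-73 + 21) = 4*(-52) = -208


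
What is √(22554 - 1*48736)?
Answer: I*√26182 ≈ 161.81*I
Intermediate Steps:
√(22554 - 1*48736) = √(22554 - 48736) = √(-26182) = I*√26182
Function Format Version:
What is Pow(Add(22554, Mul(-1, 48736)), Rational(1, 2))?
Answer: Mul(I, Pow(26182, Rational(1, 2))) ≈ Mul(161.81, I)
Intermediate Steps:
Pow(Add(22554, Mul(-1, 48736)), Rational(1, 2)) = Pow(Add(22554, -48736), Rational(1, 2)) = Pow(-26182, Rational(1, 2)) = Mul(I, Pow(26182, Rational(1, 2)))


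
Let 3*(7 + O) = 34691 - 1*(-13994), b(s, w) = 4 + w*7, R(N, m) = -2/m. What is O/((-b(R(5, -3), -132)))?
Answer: 6083/345 ≈ 17.632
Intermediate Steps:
b(s, w) = 4 + 7*w
O = 48664/3 (O = -7 + (34691 - 1*(-13994))/3 = -7 + (34691 + 13994)/3 = -7 + (⅓)*48685 = -7 + 48685/3 = 48664/3 ≈ 16221.)
O/((-b(R(5, -3), -132))) = 48664/(3*((-(4 + 7*(-132))))) = 48664/(3*((-(4 - 924)))) = 48664/(3*((-1*(-920)))) = (48664/3)/920 = (48664/3)*(1/920) = 6083/345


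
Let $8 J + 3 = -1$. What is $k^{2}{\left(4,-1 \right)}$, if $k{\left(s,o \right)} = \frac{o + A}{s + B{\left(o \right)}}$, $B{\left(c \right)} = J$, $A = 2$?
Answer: $\frac{4}{49} \approx 0.081633$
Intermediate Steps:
$J = - \frac{1}{2}$ ($J = - \frac{3}{8} + \frac{1}{8} \left(-1\right) = - \frac{3}{8} - \frac{1}{8} = - \frac{1}{2} \approx -0.5$)
$B{\left(c \right)} = - \frac{1}{2}$
$k{\left(s,o \right)} = \frac{2 + o}{- \frac{1}{2} + s}$ ($k{\left(s,o \right)} = \frac{o + 2}{s - \frac{1}{2}} = \frac{2 + o}{- \frac{1}{2} + s}$)
$k^{2}{\left(4,-1 \right)} = \left(\frac{2 \left(2 - 1\right)}{-1 + 2 \cdot 4}\right)^{2} = \left(2 \frac{1}{-1 + 8} \cdot 1\right)^{2} = \left(2 \cdot \frac{1}{7} \cdot 1\right)^{2} = \left(\frac{2}{7}\right)^{2} = \frac{4}{49}$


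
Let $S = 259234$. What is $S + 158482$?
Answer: $417716$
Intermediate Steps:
$S + 158482 = 259234 + 158482 = 417716$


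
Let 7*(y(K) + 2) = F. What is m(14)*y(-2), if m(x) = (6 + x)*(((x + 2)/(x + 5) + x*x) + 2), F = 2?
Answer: -906720/133 ≈ -6817.4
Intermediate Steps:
y(K) = -12/7 (y(K) = -2 + (1/7)*2 = -2 + 2/7 = -12/7)
m(x) = (6 + x)*(2 + x**2 + (2 + x)/(5 + x)) (m(x) = (6 + x)*(((2 + x)/(5 + x) + x**2) + 2) = (6 + x)*((x**2 + (2 + x)/(5 + x)) + 2) = (6 + x)*(2 + x**2 + (2 + x)/(5 + x)))
m(14)*y(-2) = ((72 + 14**4 + 11*14**3 + 30*14 + 33*14**2)/(5 + 14))*(-12/7) = ((72 + 38416 + 11*2744 + 420 + 33*196)/19)*(-12/7) = ((72 + 38416 + 30184 + 420 + 6468)/19)*(-12/7) = ((1/19)*75560)*(-12/7) = (75560/19)*(-12/7) = -906720/133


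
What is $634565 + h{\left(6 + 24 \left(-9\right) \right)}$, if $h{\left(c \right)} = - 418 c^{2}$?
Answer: $-17799235$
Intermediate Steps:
$634565 + h{\left(6 + 24 \left(-9\right) \right)} = 634565 - 418 \left(6 + 24 \left(-9\right)\right)^{2} = 634565 - 418 \left(6 - 216\right)^{2} = 634565 - 418 \left(-210\right)^{2} = 634565 - 18433800 = -17799235$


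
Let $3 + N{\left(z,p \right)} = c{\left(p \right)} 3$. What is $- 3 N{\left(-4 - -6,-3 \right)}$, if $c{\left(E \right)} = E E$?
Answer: $-72$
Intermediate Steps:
$c{\left(E \right)} = E^{2}$
$N{\left(z,p \right)} = -3 + 3 p^{2}$ ($N{\left(z,p \right)} = -3 + p^{2} \cdot 3 = -3 + 3 p^{2}$)
$- 3 N{\left(-4 - -6,-3 \right)} = - 3 \left(-3 + 3 \left(-3\right)^{2}\right) = - 3 \left(-3 + 3 \cdot 9\right) = - 3 \left(-3 + 27\right) = \left(-3\right) 24 = -72$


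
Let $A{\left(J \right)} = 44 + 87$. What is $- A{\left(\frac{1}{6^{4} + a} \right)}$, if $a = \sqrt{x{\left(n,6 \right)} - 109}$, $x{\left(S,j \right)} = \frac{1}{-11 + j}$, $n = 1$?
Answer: $-131$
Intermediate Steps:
$a = \frac{i \sqrt{2730}}{5}$ ($a = \sqrt{\frac{1}{-11 + 6} - 109} = \sqrt{\frac{1}{-5} - 109} = \sqrt{- \frac{1}{5} - 109} = \sqrt{- \frac{546}{5}} = \frac{i \sqrt{2730}}{5} \approx 10.45 i$)
$A{\left(J \right)} = 131$
$- A{\left(\frac{1}{6^{4} + a} \right)} = \left(-1\right) 131 = -131$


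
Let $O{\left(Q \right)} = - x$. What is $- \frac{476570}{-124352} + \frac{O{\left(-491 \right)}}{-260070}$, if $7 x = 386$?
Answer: $\frac{216909729793}{56595393120} \approx 3.8326$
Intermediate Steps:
$x = \frac{386}{7}$ ($x = \frac{1}{7} \cdot 386 = \frac{386}{7} \approx 55.143$)
$O{\left(Q \right)} = - \frac{386}{7}$ ($O{\left(Q \right)} = \left(-1\right) \frac{386}{7} = - \frac{386}{7}$)
$- \frac{476570}{-124352} + \frac{O{\left(-491 \right)}}{-260070} = - \frac{476570}{-124352} - \frac{386}{7 \left(-260070\right)} = \left(-476570\right) \left(- \frac{1}{124352}\right) - - \frac{193}{910245} = \frac{238285}{62176} + \frac{193}{910245} = \frac{216909729793}{56595393120}$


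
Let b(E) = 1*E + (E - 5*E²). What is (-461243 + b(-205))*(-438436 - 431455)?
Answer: 584373636198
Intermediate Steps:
b(E) = -5*E² + 2*E (b(E) = E + (E - 5*E²) = -5*E² + 2*E)
(-461243 + b(-205))*(-438436 - 431455) = (-461243 - 205*(2 - 5*(-205)))*(-438436 - 431455) = (-461243 - 205*(2 + 1025))*(-869891) = (-461243 - 205*1027)*(-869891) = (-461243 - 210535)*(-869891) = -671778*(-869891) = 584373636198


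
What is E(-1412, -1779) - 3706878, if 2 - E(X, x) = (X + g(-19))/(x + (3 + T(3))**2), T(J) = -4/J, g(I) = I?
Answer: -59258132615/15986 ≈ -3.7069e+6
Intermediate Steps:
E(X, x) = 2 - (-19 + X)/(25/9 + x) (E(X, x) = 2 - (X - 19)/(x + (3 - 4/3)**2) = 2 - (-19 + X)/(x + (3 - 4*1/3)**2) = 2 - (-19 + X)/(x + (3 - 4/3)**2) = 2 - (-19 + X)/(x + (5/3)**2) = 2 - (-19 + X)/(x + 25/9) = 2 - (-19 + X)/(25/9 + x))
E(-1412, -1779) - 3706878 = (221 - 9*(-1412) + 18*(-1779))/(25 + 9*(-1779)) - 3706878 = (221 + 12708 - 32022)/(25 - 16011) - 3706878 = -19093/(-15986) - 3706878 = -1/15986*(-19093) - 3706878 = 19093/15986 - 3706878 = -59258132615/15986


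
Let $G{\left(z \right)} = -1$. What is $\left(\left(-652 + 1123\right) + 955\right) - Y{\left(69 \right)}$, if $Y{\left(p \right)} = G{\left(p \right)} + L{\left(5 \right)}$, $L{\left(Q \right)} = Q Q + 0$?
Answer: $1402$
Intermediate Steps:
$L{\left(Q \right)} = Q^{2}$ ($L{\left(Q \right)} = Q^{2} + 0 = Q^{2}$)
$Y{\left(p \right)} = 24$ ($Y{\left(p \right)} = -1 + 5^{2} = -1 + 25 = 24$)
$\left(\left(-652 + 1123\right) + 955\right) - Y{\left(69 \right)} = \left(\left(-652 + 1123\right) + 955\right) - 24 = \left(471 + 955\right) - 24 = 1426 - 24 = 1402$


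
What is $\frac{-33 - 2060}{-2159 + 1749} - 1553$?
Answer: $- \frac{634637}{410} \approx -1547.9$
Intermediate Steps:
$\frac{-33 - 2060}{-2159 + 1749} - 1553 = - \frac{2093}{-410} - 1553 = \left(-2093\right) \left(- \frac{1}{410}\right) - 1553 = \frac{2093}{410} - 1553 = - \frac{634637}{410}$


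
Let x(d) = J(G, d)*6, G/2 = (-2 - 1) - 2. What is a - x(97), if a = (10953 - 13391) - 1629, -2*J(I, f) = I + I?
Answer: -4127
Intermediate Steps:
G = -10 (G = 2*((-2 - 1) - 2) = 2*(-3 - 2) = 2*(-5) = -10)
J(I, f) = -I (J(I, f) = -(I + I)/2 = -I)
a = -4067 (a = -2438 - 1629 = -4067)
x(d) = 60 (x(d) = -1*(-10)*6 = 10*6 = 60)
a - x(97) = -4067 - 1*60 = -4067 - 60 = -4127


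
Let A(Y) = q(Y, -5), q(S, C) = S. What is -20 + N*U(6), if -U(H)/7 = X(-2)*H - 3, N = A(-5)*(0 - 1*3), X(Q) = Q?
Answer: 1555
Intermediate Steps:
A(Y) = Y
N = 15 (N = -5*(0 - 1*3) = -5*(0 - 3) = -5*(-3) = 15)
U(H) = 21 + 14*H (U(H) = -7*(-2*H - 3) = -7*(-3 - 2*H) = 21 + 14*H)
-20 + N*U(6) = -20 + 15*(21 + 14*6) = -20 + 15*(21 + 84) = -20 + 15*105 = -20 + 1575 = 1555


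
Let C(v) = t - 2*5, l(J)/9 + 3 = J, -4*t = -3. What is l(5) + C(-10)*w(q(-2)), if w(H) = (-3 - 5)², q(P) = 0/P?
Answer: -574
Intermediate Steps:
t = ¾ (t = -¼*(-3) = ¾ ≈ 0.75000)
l(J) = -27 + 9*J
q(P) = 0
C(v) = -37/4 (C(v) = ¾ - 2*5 = ¾ - 10 = -37/4)
w(H) = 64 (w(H) = (-8)² = 64)
l(5) + C(-10)*w(q(-2)) = (-27 + 9*5) - 37/4*64 = (-27 + 45) - 592 = 18 - 592 = -574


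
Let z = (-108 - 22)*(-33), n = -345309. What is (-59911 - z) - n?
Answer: 281108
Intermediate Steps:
z = 4290 (z = -130*(-33) = 4290)
(-59911 - z) - n = (-59911 - 1*4290) - 1*(-345309) = (-59911 - 4290) + 345309 = -64201 + 345309 = 281108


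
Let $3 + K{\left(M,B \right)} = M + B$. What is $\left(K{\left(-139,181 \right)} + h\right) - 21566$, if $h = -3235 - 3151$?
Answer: $-27913$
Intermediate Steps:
$K{\left(M,B \right)} = -3 + B + M$ ($K{\left(M,B \right)} = -3 + \left(M + B\right) = -3 + \left(B + M\right) = -3 + B + M$)
$h = -6386$
$\left(K{\left(-139,181 \right)} + h\right) - 21566 = \left(\left(-3 + 181 - 139\right) - 6386\right) - 21566 = \left(39 - 6386\right) - 21566 = -6347 - 21566 = -27913$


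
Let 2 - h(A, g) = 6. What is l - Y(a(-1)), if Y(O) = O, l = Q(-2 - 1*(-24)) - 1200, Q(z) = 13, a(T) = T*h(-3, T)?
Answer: -1191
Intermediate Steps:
h(A, g) = -4 (h(A, g) = 2 - 1*6 = 2 - 6 = -4)
a(T) = -4*T (a(T) = T*(-4) = -4*T)
l = -1187 (l = 13 - 1200 = -1187)
l - Y(a(-1)) = -1187 - (-4)*(-1) = -1187 - 1*4 = -1187 - 4 = -1191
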